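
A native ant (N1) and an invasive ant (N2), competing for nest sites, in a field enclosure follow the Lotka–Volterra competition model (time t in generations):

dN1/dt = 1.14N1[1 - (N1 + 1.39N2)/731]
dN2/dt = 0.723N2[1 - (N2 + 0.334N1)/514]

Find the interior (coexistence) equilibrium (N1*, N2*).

N1* ≈ 30.9, N2* ≈ 504

Setting both brackets to zero gives the nullclines N1 + 1.39N2 = 731 and 0.334N1 + N2 = 514.
Substituting N2 = 514 - 0.334N1 into the first: N1(1 - 1.39·0.334) = 731 - 1.39·514.
So N1* = 16.5/0.536 = 30.9, and then N2* = 514 - 0.334·30.9 = 504.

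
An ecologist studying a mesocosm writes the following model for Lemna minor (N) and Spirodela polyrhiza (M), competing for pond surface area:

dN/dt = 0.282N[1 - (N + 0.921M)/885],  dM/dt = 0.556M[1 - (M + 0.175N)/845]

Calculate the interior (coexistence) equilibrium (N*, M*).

N* ≈ 127, M* ≈ 823

Setting both brackets to zero gives the nullclines N + 0.921M = 885 and 0.175N + M = 845.
Substituting M = 845 - 0.175N into the first: N(1 - 0.921·0.175) = 885 - 0.921·845.
So N* = 107/0.839 = 127, and then M* = 845 - 0.175·127 = 823.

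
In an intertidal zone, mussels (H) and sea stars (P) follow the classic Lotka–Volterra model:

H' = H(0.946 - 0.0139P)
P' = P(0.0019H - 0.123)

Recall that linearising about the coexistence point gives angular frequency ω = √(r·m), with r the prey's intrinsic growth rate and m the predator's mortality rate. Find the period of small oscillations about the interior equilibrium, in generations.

Here r = 0.946 and m = 0.123, so r·m = 0.116.
ω = √0.116 = 0.341 per generation, hence T = 2π/ω ≈ 18.4 generations.

T ≈ 18.4 generations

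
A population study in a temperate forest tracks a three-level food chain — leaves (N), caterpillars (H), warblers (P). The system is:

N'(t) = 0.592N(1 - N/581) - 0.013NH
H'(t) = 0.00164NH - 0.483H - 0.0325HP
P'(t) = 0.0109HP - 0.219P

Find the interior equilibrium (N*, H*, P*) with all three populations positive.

N* ≈ 325, H* ≈ 20.1, P* ≈ 1.52

From dP/dt = 0: 0.0109H* = 0.219, so H* = 20.1.
From dN/dt = 0: 0.592(1 - N*/581) = 0.013·20.1, giving N* = 581·(1 - 0.441) = 325.
From dH/dt = 0: 0.00164·325 - 0.483 = 0.0325P*, so P* = 0.0494/0.0325 = 1.52.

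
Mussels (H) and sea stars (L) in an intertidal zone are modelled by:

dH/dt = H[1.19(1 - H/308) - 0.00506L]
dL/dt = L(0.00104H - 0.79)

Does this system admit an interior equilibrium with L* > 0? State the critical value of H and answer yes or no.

Threshold H = 760; K < 760, so no, the predator goes extinct.

The predator equation gives dL/dt > 0 only when H > 0.79/0.00104 = 760.
Without the predator, H → K = 308. Since 308 < 760, the predator cannot invade.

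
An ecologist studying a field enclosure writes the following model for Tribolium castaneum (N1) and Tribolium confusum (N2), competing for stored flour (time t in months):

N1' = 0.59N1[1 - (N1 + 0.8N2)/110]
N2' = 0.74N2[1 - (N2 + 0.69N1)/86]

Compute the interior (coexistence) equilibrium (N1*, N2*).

Setting both brackets to zero gives the nullclines N1 + 0.8N2 = 110 and 0.69N1 + N2 = 86.
Substituting N2 = 86 - 0.69N1 into the first: N1(1 - 0.8·0.69) = 110 - 0.8·86.
So N1* = 41.2/0.448 = 92, and then N2* = 86 - 0.69·92 = 22.5.

N1* ≈ 92, N2* ≈ 22.5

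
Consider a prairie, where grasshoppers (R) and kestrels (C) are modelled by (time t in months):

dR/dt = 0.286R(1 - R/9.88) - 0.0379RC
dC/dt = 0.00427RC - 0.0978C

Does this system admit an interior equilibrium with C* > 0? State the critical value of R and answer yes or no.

The predator equation gives dC/dt > 0 only when R > 0.0978/0.00427 = 22.9.
Without the predator, R → K = 9.88. Since 9.88 < 22.9, the predator cannot invade.

Threshold R = 22.9; K < 22.9, so no, the predator goes extinct.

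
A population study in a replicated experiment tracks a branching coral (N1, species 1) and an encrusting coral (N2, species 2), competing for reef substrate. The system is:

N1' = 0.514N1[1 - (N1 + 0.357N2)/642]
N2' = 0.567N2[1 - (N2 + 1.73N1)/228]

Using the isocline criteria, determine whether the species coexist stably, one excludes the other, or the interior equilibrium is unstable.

species 1 excludes species 2

Compare the nullcline intercepts: K1/α12 = 642/0.357 = 1800 > K2 = 228; K2/α21 = 228/1.73 = 132 < K1 = 642.
Since the inequalities point opposite ways, species 1 can invade but species 2 cannot.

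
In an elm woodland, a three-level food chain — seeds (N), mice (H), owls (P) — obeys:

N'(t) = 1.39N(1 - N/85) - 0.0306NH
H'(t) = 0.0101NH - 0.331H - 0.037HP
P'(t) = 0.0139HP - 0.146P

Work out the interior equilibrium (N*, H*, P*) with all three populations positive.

From dP/dt = 0: 0.0139H* = 0.146, so H* = 10.5.
From dN/dt = 0: 1.39(1 - N*/85) = 0.0306·10.5, giving N* = 85·(1 - 0.231) = 65.3.
From dH/dt = 0: 0.0101·65.3 - 0.331 = 0.037P*, so P* = 0.329/0.037 = 8.89.

N* ≈ 65.3, H* ≈ 10.5, P* ≈ 8.89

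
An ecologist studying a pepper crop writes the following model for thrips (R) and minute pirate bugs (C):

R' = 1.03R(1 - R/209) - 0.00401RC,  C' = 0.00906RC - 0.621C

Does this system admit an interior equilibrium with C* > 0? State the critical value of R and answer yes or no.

Threshold R = 68.5; K > 68.5, so yes, the predator persists.

The predator equation gives dC/dt > 0 only when R > 0.621/0.00906 = 68.5.
Without the predator, R → K = 209. Since 209 > 68.5, the predator can invade and persist.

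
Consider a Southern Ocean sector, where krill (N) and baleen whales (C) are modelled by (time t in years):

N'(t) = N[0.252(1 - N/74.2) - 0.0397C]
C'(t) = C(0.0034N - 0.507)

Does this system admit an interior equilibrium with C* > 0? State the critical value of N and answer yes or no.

The predator equation gives dC/dt > 0 only when N > 0.507/0.0034 = 149.
Without the predator, N → K = 74.2. Since 74.2 < 149, the predator cannot invade.

Threshold N = 149; K < 149, so no, the predator goes extinct.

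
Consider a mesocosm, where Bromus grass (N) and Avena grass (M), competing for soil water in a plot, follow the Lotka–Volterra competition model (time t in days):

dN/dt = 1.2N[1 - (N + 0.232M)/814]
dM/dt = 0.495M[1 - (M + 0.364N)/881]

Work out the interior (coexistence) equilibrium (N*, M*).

Setting both brackets to zero gives the nullclines N + 0.232M = 814 and 0.364N + M = 881.
Substituting M = 881 - 0.364N into the first: N(1 - 0.232·0.364) = 814 - 0.232·881.
So N* = 610/0.916 = 666, and then M* = 881 - 0.364·666 = 639.

N* ≈ 666, M* ≈ 639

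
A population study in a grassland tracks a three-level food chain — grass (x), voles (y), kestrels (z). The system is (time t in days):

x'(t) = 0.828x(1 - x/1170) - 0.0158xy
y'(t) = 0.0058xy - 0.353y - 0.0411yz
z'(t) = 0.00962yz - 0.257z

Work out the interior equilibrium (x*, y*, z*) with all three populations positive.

x* ≈ 574, y* ≈ 26.7, z* ≈ 72.4

From dz/dt = 0: 0.00962y* = 0.257, so y* = 26.7.
From dx/dt = 0: 0.828(1 - x*/1170) = 0.0158·26.7, giving x* = 1170·(1 - 0.51) = 574.
From dy/dt = 0: 0.0058·574 - 0.353 = 0.0411z*, so z* = 2.97/0.0411 = 72.4.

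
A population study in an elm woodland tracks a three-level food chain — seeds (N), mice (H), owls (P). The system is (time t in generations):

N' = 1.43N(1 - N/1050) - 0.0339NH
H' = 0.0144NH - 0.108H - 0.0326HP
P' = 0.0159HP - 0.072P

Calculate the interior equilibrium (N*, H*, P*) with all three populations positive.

From dP/dt = 0: 0.0159H* = 0.072, so H* = 4.53.
From dN/dt = 0: 1.43(1 - N*/1050) = 0.0339·4.53, giving N* = 1050·(1 - 0.107) = 937.
From dH/dt = 0: 0.0144·937 - 0.108 = 0.0326P*, so P* = 13.4/0.0326 = 411.

N* ≈ 937, H* ≈ 4.53, P* ≈ 411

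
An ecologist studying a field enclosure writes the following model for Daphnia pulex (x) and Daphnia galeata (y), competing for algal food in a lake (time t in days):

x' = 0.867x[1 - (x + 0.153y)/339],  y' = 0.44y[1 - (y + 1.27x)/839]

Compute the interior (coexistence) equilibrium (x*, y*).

x* ≈ 261, y* ≈ 507

Setting both brackets to zero gives the nullclines x + 0.153y = 339 and 1.27x + y = 839.
Substituting y = 839 - 1.27x into the first: x(1 - 0.153·1.27) = 339 - 0.153·839.
So x* = 211/0.806 = 261, and then y* = 839 - 1.27·261 = 507.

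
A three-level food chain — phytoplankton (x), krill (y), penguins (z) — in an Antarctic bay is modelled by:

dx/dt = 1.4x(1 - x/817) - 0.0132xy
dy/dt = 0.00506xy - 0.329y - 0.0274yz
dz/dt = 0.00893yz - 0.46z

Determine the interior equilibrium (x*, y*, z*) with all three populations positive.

From dz/dt = 0: 0.00893y* = 0.46, so y* = 51.5.
From dx/dt = 0: 1.4(1 - x*/817) = 0.0132·51.5, giving x* = 817·(1 - 0.486) = 420.
From dy/dt = 0: 0.00506·420 - 0.329 = 0.0274z*, so z* = 1.8/0.0274 = 65.6.

x* ≈ 420, y* ≈ 51.5, z* ≈ 65.6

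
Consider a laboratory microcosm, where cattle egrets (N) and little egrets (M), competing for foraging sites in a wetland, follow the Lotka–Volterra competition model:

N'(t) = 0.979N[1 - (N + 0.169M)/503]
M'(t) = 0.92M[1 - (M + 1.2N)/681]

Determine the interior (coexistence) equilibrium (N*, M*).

N* ≈ 487, M* ≈ 97.1

Setting both brackets to zero gives the nullclines N + 0.169M = 503 and 1.2N + M = 681.
Substituting M = 681 - 1.2N into the first: N(1 - 0.169·1.2) = 503 - 0.169·681.
So N* = 388/0.797 = 487, and then M* = 681 - 1.2·487 = 97.1.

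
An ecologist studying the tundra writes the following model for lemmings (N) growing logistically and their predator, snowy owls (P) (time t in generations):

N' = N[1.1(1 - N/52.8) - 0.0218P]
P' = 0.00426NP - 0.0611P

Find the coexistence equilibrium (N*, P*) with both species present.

From dP/dt = 0 with P > 0: 0.00426N* = 0.0611, so N* = 14.3.
Substitute into dN/dt = 0: 1.1(1 - 14.3/52.8) = 0.0218P*.
The bracket is 0.728, giving P* = 0.801/0.0218 = 36.8.

N* ≈ 14.3, P* ≈ 36.8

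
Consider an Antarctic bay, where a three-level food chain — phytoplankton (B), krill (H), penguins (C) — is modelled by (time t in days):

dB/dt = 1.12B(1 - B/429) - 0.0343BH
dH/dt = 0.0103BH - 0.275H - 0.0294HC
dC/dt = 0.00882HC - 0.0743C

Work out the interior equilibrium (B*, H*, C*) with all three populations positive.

B* ≈ 318, H* ≈ 8.42, C* ≈ 102

From dC/dt = 0: 0.00882H* = 0.0743, so H* = 8.42.
From dB/dt = 0: 1.12(1 - B*/429) = 0.0343·8.42, giving B* = 429·(1 - 0.258) = 318.
From dH/dt = 0: 0.0103·318 - 0.275 = 0.0294C*, so C* = 3/0.0294 = 102.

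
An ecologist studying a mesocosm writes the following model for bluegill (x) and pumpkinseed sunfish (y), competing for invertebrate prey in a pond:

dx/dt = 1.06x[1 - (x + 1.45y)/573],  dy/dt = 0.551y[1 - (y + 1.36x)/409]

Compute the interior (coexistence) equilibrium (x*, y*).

Setting both brackets to zero gives the nullclines x + 1.45y = 573 and 1.36x + y = 409.
Substituting y = 409 - 1.36x into the first: x(1 - 1.45·1.36) = 573 - 1.45·409.
So x* = -20/-0.972 = 20.6, and then y* = 409 - 1.36·20.6 = 381.

x* ≈ 20.6, y* ≈ 381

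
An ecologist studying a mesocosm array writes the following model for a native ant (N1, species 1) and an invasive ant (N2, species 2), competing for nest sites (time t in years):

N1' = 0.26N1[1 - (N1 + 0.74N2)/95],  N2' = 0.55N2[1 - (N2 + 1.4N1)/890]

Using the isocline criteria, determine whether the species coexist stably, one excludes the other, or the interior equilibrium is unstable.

species 2 excludes species 1

Compare the nullcline intercepts: K1/α12 = 95/0.74 = 128 < K2 = 890; K2/α21 = 890/1.4 = 636 > K1 = 95.
Since the inequalities point opposite ways, species 2 can invade but species 1 cannot.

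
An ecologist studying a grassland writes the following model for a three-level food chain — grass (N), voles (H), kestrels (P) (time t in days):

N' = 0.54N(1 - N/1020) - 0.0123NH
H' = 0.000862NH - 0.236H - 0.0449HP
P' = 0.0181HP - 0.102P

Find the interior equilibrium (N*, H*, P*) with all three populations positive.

From dP/dt = 0: 0.0181H* = 0.102, so H* = 5.64.
From dN/dt = 0: 0.54(1 - N*/1020) = 0.0123·5.64, giving N* = 1020·(1 - 0.128) = 889.
From dH/dt = 0: 0.000862·889 - 0.236 = 0.0449P*, so P* = 0.53/0.0449 = 11.8.

N* ≈ 889, H* ≈ 5.64, P* ≈ 11.8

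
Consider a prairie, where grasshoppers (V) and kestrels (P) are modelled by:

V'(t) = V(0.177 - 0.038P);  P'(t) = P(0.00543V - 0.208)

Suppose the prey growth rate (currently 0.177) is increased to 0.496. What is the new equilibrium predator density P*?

P* ≈ 13.1

At the interior fixed point, setting dV/dt = 0 with V > 0 fixes P* = (prey growth rate)/(VP coefficient) — independent of the other coefficients.
With the change, P* = 0.496/0.038 = 13.1; it rises from 4.66.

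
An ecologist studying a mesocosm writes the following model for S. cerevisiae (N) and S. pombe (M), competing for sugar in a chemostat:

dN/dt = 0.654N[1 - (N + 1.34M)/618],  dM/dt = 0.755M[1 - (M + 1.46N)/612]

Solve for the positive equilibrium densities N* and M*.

N* ≈ 211, M* ≈ 304

Setting both brackets to zero gives the nullclines N + 1.34M = 618 and 1.46N + M = 612.
Substituting M = 612 - 1.46N into the first: N(1 - 1.34·1.46) = 618 - 1.34·612.
So N* = -202/-0.956 = 211, and then M* = 612 - 1.46·211 = 304.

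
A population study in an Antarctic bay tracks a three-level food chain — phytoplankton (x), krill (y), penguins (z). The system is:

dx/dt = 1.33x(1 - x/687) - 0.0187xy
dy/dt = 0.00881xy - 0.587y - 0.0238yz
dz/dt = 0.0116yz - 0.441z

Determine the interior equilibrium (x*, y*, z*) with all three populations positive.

From dz/dt = 0: 0.0116y* = 0.441, so y* = 38.
From dx/dt = 0: 1.33(1 - x*/687) = 0.0187·38, giving x* = 687·(1 - 0.535) = 320.
From dy/dt = 0: 0.00881·320 - 0.587 = 0.0238z*, so z* = 2.23/0.0238 = 93.7.

x* ≈ 320, y* ≈ 38, z* ≈ 93.7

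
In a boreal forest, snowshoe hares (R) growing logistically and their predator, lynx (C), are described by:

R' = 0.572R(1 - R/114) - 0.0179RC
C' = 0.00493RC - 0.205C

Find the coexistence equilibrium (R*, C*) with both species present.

R* ≈ 41.6, C* ≈ 20.3

From dC/dt = 0 with C > 0: 0.00493R* = 0.205, so R* = 41.6.
Substitute into dR/dt = 0: 0.572(1 - 41.6/114) = 0.0179C*.
The bracket is 0.635, giving C* = 0.363/0.0179 = 20.3.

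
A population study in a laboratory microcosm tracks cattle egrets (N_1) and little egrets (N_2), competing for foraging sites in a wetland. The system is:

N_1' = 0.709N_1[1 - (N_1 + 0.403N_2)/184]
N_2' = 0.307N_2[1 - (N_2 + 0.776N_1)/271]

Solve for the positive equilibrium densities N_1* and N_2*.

Setting both brackets to zero gives the nullclines N_1 + 0.403N_2 = 184 and 0.776N_1 + N_2 = 271.
Substituting N_2 = 271 - 0.776N_1 into the first: N_1(1 - 0.403·0.776) = 184 - 0.403·271.
So N_1* = 74.8/0.687 = 109, and then N_2* = 271 - 0.776·109 = 187.

N_1* ≈ 109, N_2* ≈ 187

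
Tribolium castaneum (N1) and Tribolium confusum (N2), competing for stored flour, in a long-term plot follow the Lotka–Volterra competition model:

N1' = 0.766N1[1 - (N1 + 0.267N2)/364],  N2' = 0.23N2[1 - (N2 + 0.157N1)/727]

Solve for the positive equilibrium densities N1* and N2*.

Setting both brackets to zero gives the nullclines N1 + 0.267N2 = 364 and 0.157N1 + N2 = 727.
Substituting N2 = 727 - 0.157N1 into the first: N1(1 - 0.267·0.157) = 364 - 0.267·727.
So N1* = 170/0.958 = 177, and then N2* = 727 - 0.157·177 = 699.

N1* ≈ 177, N2* ≈ 699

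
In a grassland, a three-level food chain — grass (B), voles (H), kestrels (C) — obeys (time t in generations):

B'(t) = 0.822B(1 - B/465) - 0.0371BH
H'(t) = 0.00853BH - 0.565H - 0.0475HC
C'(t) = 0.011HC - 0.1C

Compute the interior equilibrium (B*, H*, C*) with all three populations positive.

From dC/dt = 0: 0.011H* = 0.1, so H* = 9.09.
From dB/dt = 0: 0.822(1 - B*/465) = 0.0371·9.09, giving B* = 465·(1 - 0.41) = 274.
From dH/dt = 0: 0.00853·274 - 0.565 = 0.0475C*, so C* = 1.77/0.0475 = 37.3.

B* ≈ 274, H* ≈ 9.09, C* ≈ 37.3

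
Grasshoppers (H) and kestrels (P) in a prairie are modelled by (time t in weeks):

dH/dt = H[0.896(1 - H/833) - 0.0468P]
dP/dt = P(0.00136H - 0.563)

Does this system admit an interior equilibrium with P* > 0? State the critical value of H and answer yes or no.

Threshold H = 414; K > 414, so yes, the predator persists.

The predator equation gives dP/dt > 0 only when H > 0.563/0.00136 = 414.
Without the predator, H → K = 833. Since 833 > 414, the predator can invade and persist.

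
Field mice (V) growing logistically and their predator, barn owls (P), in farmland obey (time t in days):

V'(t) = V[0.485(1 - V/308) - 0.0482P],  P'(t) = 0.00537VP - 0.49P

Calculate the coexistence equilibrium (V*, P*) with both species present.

From dP/dt = 0 with P > 0: 0.00537V* = 0.49, so V* = 91.2.
Substitute into dV/dt = 0: 0.485(1 - 91.2/308) = 0.0482P*.
The bracket is 0.704, giving P* = 0.341/0.0482 = 7.08.

V* ≈ 91.2, P* ≈ 7.08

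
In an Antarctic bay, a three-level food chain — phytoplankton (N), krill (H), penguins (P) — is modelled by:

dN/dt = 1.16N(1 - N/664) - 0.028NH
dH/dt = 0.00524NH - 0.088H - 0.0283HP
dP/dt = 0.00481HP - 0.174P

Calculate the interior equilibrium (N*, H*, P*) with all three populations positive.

From dP/dt = 0: 0.00481H* = 0.174, so H* = 36.2.
From dN/dt = 0: 1.16(1 - N*/664) = 0.028·36.2, giving N* = 664·(1 - 0.873) = 84.2.
From dH/dt = 0: 0.00524·84.2 - 0.088 = 0.0283P*, so P* = 0.353/0.0283 = 12.5.

N* ≈ 84.2, H* ≈ 36.2, P* ≈ 12.5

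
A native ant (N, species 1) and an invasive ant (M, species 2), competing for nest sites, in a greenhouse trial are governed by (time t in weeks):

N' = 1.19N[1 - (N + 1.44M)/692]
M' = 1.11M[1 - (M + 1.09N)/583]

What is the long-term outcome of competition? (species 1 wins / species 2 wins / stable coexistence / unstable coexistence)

Compare the nullcline intercepts: K1/α12 = 692/1.44 = 481 < K2 = 583; K2/α21 = 583/1.09 = 535 < K1 = 692.
Since both are reversed, neither can invade when rare; the interior point is a saddle.

unstable coexistence (outcome depends on initial conditions)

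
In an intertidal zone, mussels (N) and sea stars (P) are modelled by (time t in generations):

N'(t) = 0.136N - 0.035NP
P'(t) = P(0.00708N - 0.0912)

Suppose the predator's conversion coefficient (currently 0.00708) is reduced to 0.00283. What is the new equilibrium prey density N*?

At the interior fixed point, setting dP/dt = 0 with P > 0 fixes N* = (predator death rate)/(NP coefficient) — independent of the other coefficients.
With the change, N* = 0.0912/0.00283 = 32.2; it rises from 12.9.

N* ≈ 32.2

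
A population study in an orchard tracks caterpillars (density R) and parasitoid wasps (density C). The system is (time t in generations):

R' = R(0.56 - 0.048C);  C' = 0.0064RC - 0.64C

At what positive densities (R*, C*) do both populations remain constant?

Set dC/dt = 0 with C > 0: 0.0064R - 0.64 = 0, so R* = 0.64/0.0064 = 100.
Set dR/dt = 0 with R > 0: 0.56 - 0.048C = 0, so C* = 0.56/0.048 = 11.7.

R* ≈ 100, C* ≈ 11.7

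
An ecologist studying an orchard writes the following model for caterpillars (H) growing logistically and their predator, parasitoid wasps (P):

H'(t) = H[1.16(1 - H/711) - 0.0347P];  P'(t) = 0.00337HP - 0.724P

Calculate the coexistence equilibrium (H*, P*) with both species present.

From dP/dt = 0 with P > 0: 0.00337H* = 0.724, so H* = 215.
Substitute into dH/dt = 0: 1.16(1 - 215/711) = 0.0347P*.
The bracket is 0.698, giving P* = 0.809/0.0347 = 23.3.

H* ≈ 215, P* ≈ 23.3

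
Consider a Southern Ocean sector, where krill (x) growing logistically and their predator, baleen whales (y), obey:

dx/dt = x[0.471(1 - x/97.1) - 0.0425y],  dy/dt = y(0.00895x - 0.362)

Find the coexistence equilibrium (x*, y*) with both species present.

From dy/dt = 0 with y > 0: 0.00895x* = 0.362, so x* = 40.4.
Substitute into dx/dt = 0: 0.471(1 - 40.4/97.1) = 0.0425y*.
The bracket is 0.583, giving y* = 0.275/0.0425 = 6.47.

x* ≈ 40.4, y* ≈ 6.47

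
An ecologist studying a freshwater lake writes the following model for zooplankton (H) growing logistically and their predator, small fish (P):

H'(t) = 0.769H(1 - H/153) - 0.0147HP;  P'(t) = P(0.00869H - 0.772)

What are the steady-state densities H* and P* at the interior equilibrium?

H* ≈ 88.8, P* ≈ 21.9

From dP/dt = 0 with P > 0: 0.00869H* = 0.772, so H* = 88.8.
Substitute into dH/dt = 0: 0.769(1 - 88.8/153) = 0.0147P*.
The bracket is 0.419, giving P* = 0.322/0.0147 = 21.9.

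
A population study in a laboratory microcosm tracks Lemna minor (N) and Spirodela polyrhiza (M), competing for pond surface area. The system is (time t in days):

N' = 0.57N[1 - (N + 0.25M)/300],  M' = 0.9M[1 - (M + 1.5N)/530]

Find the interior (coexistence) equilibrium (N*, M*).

Setting both brackets to zero gives the nullclines N + 0.25M = 300 and 1.5N + M = 530.
Substituting M = 530 - 1.5N into the first: N(1 - 0.25·1.5) = 300 - 0.25·530.
So N* = 168/0.625 = 268, and then M* = 530 - 1.5·268 = 128.

N* ≈ 268, M* ≈ 128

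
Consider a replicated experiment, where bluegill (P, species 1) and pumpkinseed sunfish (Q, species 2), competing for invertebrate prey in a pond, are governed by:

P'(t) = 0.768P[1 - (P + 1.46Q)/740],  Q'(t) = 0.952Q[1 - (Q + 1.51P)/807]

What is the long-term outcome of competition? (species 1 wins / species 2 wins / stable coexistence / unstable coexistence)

Compare the nullcline intercepts: K1/α12 = 740/1.46 = 507 < K2 = 807; K2/α21 = 807/1.51 = 534 < K1 = 740.
Since both are reversed, neither can invade when rare; the interior point is a saddle.

unstable coexistence (outcome depends on initial conditions)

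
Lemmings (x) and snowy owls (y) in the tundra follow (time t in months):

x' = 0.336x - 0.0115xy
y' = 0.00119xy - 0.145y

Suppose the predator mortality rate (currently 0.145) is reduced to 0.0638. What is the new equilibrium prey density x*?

At the interior fixed point, setting dy/dt = 0 with y > 0 fixes x* = (predator death rate)/(xy coefficient) — independent of the other coefficients.
With the change, x* = 0.0638/0.00119 = 53.6; it falls from 122.

x* ≈ 53.6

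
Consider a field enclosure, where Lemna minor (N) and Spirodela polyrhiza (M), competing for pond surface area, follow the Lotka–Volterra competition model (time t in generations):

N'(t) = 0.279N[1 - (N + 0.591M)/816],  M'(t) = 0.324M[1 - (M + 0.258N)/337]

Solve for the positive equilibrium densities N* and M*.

N* ≈ 728, M* ≈ 149

Setting both brackets to zero gives the nullclines N + 0.591M = 816 and 0.258N + M = 337.
Substituting M = 337 - 0.258N into the first: N(1 - 0.591·0.258) = 816 - 0.591·337.
So N* = 617/0.848 = 728, and then M* = 337 - 0.258·728 = 149.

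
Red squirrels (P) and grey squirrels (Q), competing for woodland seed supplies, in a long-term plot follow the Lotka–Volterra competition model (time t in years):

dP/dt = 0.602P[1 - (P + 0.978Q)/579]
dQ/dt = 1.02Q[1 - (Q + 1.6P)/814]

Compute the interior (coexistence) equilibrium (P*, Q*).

P* ≈ 384, Q* ≈ 199

Setting both brackets to zero gives the nullclines P + 0.978Q = 579 and 1.6P + Q = 814.
Substituting Q = 814 - 1.6P into the first: P(1 - 0.978·1.6) = 579 - 0.978·814.
So P* = -217/-0.565 = 384, and then Q* = 814 - 1.6·384 = 199.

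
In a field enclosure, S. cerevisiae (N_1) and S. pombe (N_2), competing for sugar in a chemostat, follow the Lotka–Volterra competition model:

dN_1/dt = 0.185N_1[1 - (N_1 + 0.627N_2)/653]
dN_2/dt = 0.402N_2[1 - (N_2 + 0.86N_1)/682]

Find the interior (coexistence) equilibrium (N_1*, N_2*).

Setting both brackets to zero gives the nullclines N_1 + 0.627N_2 = 653 and 0.86N_1 + N_2 = 682.
Substituting N_2 = 682 - 0.86N_1 into the first: N_1(1 - 0.627·0.86) = 653 - 0.627·682.
So N_1* = 225/0.461 = 489, and then N_2* = 682 - 0.86·489 = 261.

N_1* ≈ 489, N_2* ≈ 261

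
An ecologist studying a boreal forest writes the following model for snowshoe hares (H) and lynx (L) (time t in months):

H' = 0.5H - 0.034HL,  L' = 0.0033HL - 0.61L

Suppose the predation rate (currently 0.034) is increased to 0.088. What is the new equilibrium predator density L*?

L* ≈ 5.68

At the interior fixed point, setting dH/dt = 0 with H > 0 fixes L* = (prey growth rate)/(HL coefficient) — independent of the other coefficients.
With the change, L* = 0.5/0.088 = 5.68; it falls from 14.7.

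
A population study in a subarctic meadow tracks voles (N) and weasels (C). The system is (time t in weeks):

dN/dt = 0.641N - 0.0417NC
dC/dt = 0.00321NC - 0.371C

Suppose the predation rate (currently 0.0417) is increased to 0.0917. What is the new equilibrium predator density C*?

At the interior fixed point, setting dN/dt = 0 with N > 0 fixes C* = (prey growth rate)/(NC coefficient) — independent of the other coefficients.
With the change, C* = 0.641/0.0917 = 6.99; it falls from 15.4.

C* ≈ 6.99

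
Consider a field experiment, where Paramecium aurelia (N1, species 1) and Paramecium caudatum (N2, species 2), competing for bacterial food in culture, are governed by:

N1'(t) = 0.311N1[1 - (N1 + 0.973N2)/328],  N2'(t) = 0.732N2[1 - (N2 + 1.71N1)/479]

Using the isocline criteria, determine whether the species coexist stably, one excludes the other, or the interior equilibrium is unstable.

Compare the nullcline intercepts: K1/α12 = 328/0.973 = 337 < K2 = 479; K2/α21 = 479/1.71 = 280 < K1 = 328.
Since both are reversed, neither can invade when rare; the interior point is a saddle.

unstable coexistence (outcome depends on initial conditions)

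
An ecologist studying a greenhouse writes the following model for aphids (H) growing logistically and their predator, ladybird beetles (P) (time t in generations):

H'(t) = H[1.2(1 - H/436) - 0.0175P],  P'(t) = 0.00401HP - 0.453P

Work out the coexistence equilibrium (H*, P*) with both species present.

From dP/dt = 0 with P > 0: 0.00401H* = 0.453, so H* = 113.
Substitute into dH/dt = 0: 1.2(1 - 113/436) = 0.0175P*.
The bracket is 0.741, giving P* = 0.889/0.0175 = 50.8.

H* ≈ 113, P* ≈ 50.8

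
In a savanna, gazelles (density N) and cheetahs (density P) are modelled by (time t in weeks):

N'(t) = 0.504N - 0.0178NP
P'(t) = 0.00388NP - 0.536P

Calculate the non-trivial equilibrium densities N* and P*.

Set dP/dt = 0 with P > 0: 0.00388N - 0.536 = 0, so N* = 0.536/0.00388 = 138.
Set dN/dt = 0 with N > 0: 0.504 - 0.0178P = 0, so P* = 0.504/0.0178 = 28.3.

N* ≈ 138, P* ≈ 28.3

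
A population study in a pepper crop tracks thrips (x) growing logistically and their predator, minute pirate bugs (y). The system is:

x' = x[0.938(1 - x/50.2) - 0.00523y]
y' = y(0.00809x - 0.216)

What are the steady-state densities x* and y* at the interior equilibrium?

x* ≈ 26.7, y* ≈ 84

From dy/dt = 0 with y > 0: 0.00809x* = 0.216, so x* = 26.7.
Substitute into dx/dt = 0: 0.938(1 - 26.7/50.2) = 0.00523y*.
The bracket is 0.468, giving y* = 0.439/0.00523 = 84.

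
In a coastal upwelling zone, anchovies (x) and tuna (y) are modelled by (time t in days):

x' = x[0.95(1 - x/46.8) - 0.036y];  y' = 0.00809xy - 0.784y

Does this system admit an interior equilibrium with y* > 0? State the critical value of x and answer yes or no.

The predator equation gives dy/dt > 0 only when x > 0.784/0.00809 = 96.9.
Without the predator, x → K = 46.8. Since 46.8 < 96.9, the predator cannot invade.

Threshold x = 96.9; K < 96.9, so no, the predator goes extinct.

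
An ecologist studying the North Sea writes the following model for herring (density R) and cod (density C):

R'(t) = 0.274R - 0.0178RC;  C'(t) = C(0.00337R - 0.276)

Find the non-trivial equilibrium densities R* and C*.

Set dC/dt = 0 with C > 0: 0.00337R - 0.276 = 0, so R* = 0.276/0.00337 = 81.9.
Set dR/dt = 0 with R > 0: 0.274 - 0.0178C = 0, so C* = 0.274/0.0178 = 15.4.

R* ≈ 81.9, C* ≈ 15.4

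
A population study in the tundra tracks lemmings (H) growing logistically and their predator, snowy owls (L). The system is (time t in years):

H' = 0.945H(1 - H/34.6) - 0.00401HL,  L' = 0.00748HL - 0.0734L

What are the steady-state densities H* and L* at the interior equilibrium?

H* ≈ 9.81, L* ≈ 169

From dL/dt = 0 with L > 0: 0.00748H* = 0.0734, so H* = 9.81.
Substitute into dH/dt = 0: 0.945(1 - 9.81/34.6) = 0.00401L*.
The bracket is 0.716, giving L* = 0.677/0.00401 = 169.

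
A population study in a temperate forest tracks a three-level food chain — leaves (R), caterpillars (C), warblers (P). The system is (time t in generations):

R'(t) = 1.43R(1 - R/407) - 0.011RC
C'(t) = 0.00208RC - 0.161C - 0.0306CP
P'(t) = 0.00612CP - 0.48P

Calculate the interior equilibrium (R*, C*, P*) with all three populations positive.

R* ≈ 161, C* ≈ 78.4, P* ≈ 5.71

From dP/dt = 0: 0.00612C* = 0.48, so C* = 78.4.
From dR/dt = 0: 1.43(1 - R*/407) = 0.011·78.4, giving R* = 407·(1 - 0.603) = 161.
From dC/dt = 0: 0.00208·161 - 0.161 = 0.0306P*, so P* = 0.175/0.0306 = 5.71.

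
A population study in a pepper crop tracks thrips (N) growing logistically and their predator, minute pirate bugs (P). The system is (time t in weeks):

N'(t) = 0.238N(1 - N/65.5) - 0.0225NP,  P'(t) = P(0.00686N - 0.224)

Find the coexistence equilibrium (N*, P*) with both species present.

N* ≈ 32.7, P* ≈ 5.3

From dP/dt = 0 with P > 0: 0.00686N* = 0.224, so N* = 32.7.
Substitute into dN/dt = 0: 0.238(1 - 32.7/65.5) = 0.0225P*.
The bracket is 0.501, giving P* = 0.119/0.0225 = 5.3.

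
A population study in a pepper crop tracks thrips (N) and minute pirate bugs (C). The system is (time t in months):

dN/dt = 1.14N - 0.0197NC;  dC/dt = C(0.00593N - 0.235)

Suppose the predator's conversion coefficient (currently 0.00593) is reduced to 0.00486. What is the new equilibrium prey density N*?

At the interior fixed point, setting dC/dt = 0 with C > 0 fixes N* = (predator death rate)/(NC coefficient) — independent of the other coefficients.
With the change, N* = 0.235/0.00486 = 48.4; it rises from 39.6.

N* ≈ 48.4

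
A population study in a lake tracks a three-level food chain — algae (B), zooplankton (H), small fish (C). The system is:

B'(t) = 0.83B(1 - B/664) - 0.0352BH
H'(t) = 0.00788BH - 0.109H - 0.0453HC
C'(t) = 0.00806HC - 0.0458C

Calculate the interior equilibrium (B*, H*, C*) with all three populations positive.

From dC/dt = 0: 0.00806H* = 0.0458, so H* = 5.68.
From dB/dt = 0: 0.83(1 - B*/664) = 0.0352·5.68, giving B* = 664·(1 - 0.241) = 504.
From dH/dt = 0: 0.00788·504 - 0.109 = 0.0453C*, so C* = 3.86/0.0453 = 85.3.

B* ≈ 504, H* ≈ 5.68, C* ≈ 85.3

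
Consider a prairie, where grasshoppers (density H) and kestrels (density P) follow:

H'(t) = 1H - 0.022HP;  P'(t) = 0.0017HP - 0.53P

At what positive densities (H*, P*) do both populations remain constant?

H* ≈ 312, P* ≈ 45.5

Set dP/dt = 0 with P > 0: 0.0017H - 0.53 = 0, so H* = 0.53/0.0017 = 312.
Set dH/dt = 0 with H > 0: 1 - 0.022P = 0, so P* = 1/0.022 = 45.5.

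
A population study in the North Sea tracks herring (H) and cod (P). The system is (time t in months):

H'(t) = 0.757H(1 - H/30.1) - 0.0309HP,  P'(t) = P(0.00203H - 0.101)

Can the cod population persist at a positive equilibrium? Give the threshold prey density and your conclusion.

Threshold H = 49.8; K < 49.8, so no, the predator goes extinct.

The predator equation gives dP/dt > 0 only when H > 0.101/0.00203 = 49.8.
Without the predator, H → K = 30.1. Since 30.1 < 49.8, the predator cannot invade.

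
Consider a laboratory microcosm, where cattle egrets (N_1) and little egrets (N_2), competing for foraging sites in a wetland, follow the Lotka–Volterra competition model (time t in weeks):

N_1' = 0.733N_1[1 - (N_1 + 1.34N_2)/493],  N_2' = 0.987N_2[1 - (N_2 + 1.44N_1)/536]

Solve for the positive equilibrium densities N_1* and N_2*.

N_1* ≈ 242, N_2* ≈ 187

Setting both brackets to zero gives the nullclines N_1 + 1.34N_2 = 493 and 1.44N_1 + N_2 = 536.
Substituting N_2 = 536 - 1.44N_1 into the first: N_1(1 - 1.34·1.44) = 493 - 1.34·536.
So N_1* = -225/-0.93 = 242, and then N_2* = 536 - 1.44·242 = 187.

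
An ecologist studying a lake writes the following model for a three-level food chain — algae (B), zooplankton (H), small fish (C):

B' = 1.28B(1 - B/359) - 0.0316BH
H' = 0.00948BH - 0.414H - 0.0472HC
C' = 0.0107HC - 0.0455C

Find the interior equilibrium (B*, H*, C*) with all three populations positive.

From dC/dt = 0: 0.0107H* = 0.0455, so H* = 4.25.
From dB/dt = 0: 1.28(1 - B*/359) = 0.0316·4.25, giving B* = 359·(1 - 0.105) = 321.
From dH/dt = 0: 0.00948·321 - 0.414 = 0.0472C*, so C* = 2.63/0.0472 = 55.8.

B* ≈ 321, H* ≈ 4.25, C* ≈ 55.8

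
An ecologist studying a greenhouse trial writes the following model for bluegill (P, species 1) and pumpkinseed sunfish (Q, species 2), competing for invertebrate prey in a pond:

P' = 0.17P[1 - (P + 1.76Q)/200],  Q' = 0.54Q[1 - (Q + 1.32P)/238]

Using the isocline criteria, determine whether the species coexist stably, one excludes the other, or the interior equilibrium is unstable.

unstable coexistence (outcome depends on initial conditions)

Compare the nullcline intercepts: K1/α12 = 200/1.76 = 114 < K2 = 238; K2/α21 = 238/1.32 = 180 < K1 = 200.
Since both are reversed, neither can invade when rare; the interior point is a saddle.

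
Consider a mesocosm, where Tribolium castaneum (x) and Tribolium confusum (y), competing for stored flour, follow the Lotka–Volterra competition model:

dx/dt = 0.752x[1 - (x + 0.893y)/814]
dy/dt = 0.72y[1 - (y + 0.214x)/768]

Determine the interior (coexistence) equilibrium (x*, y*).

x* ≈ 158, y* ≈ 734

Setting both brackets to zero gives the nullclines x + 0.893y = 814 and 0.214x + y = 768.
Substituting y = 768 - 0.214x into the first: x(1 - 0.893·0.214) = 814 - 0.893·768.
So x* = 128/0.809 = 158, and then y* = 768 - 0.214·158 = 734.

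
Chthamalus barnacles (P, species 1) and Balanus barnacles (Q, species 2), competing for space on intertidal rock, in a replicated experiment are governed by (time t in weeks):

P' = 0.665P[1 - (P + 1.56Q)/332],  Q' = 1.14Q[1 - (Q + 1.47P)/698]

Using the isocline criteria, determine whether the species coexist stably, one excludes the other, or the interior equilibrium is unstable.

species 2 excludes species 1

Compare the nullcline intercepts: K1/α12 = 332/1.56 = 213 < K2 = 698; K2/α21 = 698/1.47 = 475 > K1 = 332.
Since the inequalities point opposite ways, species 2 can invade but species 1 cannot.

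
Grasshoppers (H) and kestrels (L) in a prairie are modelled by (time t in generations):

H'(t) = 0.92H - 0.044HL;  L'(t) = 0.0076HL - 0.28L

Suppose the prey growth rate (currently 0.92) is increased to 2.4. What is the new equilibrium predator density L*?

L* ≈ 54.5

At the interior fixed point, setting dH/dt = 0 with H > 0 fixes L* = (prey growth rate)/(HL coefficient) — independent of the other coefficients.
With the change, L* = 2.4/0.044 = 54.5; it rises from 20.9.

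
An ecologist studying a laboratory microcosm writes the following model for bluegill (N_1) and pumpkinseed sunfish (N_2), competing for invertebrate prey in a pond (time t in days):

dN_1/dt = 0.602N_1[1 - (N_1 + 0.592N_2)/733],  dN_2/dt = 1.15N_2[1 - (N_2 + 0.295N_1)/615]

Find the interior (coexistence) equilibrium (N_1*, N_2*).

N_1* ≈ 447, N_2* ≈ 483

Setting both brackets to zero gives the nullclines N_1 + 0.592N_2 = 733 and 0.295N_1 + N_2 = 615.
Substituting N_2 = 615 - 0.295N_1 into the first: N_1(1 - 0.592·0.295) = 733 - 0.592·615.
So N_1* = 369/0.825 = 447, and then N_2* = 615 - 0.295·447 = 483.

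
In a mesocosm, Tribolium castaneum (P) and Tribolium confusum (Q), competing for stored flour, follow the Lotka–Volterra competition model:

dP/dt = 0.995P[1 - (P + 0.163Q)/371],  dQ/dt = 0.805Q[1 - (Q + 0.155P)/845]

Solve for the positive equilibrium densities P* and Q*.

Setting both brackets to zero gives the nullclines P + 0.163Q = 371 and 0.155P + Q = 845.
Substituting Q = 845 - 0.155P into the first: P(1 - 0.163·0.155) = 371 - 0.163·845.
So P* = 233/0.975 = 239, and then Q* = 845 - 0.155·239 = 808.

P* ≈ 239, Q* ≈ 808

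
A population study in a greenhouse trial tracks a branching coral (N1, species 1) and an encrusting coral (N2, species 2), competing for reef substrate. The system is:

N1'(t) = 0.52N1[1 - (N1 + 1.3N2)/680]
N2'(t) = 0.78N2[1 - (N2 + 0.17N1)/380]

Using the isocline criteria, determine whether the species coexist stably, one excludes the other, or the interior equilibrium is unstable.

stable coexistence

Compare the nullcline intercepts: K1/α12 = 680/1.3 = 523 > K2 = 380; K2/α21 = 380/0.17 = 2240 > K1 = 680.
Since both inequalities hold, each species can invade when rare, so the interior equilibrium is stable.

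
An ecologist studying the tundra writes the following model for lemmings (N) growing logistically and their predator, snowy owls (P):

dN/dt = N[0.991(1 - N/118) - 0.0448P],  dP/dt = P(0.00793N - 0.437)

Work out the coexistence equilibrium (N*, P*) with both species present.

N* ≈ 55.1, P* ≈ 11.8

From dP/dt = 0 with P > 0: 0.00793N* = 0.437, so N* = 55.1.
Substitute into dN/dt = 0: 0.991(1 - 55.1/118) = 0.0448P*.
The bracket is 0.533, giving P* = 0.528/0.0448 = 11.8.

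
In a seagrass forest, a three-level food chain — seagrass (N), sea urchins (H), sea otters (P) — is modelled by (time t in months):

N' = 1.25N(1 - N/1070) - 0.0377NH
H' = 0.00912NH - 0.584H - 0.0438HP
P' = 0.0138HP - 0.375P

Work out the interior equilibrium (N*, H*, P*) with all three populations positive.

N* ≈ 193, H* ≈ 27.2, P* ≈ 26.9

From dP/dt = 0: 0.0138H* = 0.375, so H* = 27.2.
From dN/dt = 0: 1.25(1 - N*/1070) = 0.0377·27.2, giving N* = 1070·(1 - 0.82) = 193.
From dH/dt = 0: 0.00912·193 - 0.584 = 0.0438P*, so P* = 1.18/0.0438 = 26.9.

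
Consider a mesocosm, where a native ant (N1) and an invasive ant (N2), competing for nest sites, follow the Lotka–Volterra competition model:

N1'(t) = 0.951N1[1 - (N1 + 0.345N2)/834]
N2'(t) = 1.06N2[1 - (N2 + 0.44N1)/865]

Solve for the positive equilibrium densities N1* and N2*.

N1* ≈ 631, N2* ≈ 587

Setting both brackets to zero gives the nullclines N1 + 0.345N2 = 834 and 0.44N1 + N2 = 865.
Substituting N2 = 865 - 0.44N1 into the first: N1(1 - 0.345·0.44) = 834 - 0.345·865.
So N1* = 536/0.848 = 631, and then N2* = 865 - 0.44·631 = 587.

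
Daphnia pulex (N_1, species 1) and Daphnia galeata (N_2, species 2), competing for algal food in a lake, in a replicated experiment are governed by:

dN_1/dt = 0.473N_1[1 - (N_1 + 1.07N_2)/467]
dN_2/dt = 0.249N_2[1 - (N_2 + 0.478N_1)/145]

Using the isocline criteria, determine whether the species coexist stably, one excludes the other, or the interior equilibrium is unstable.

Compare the nullcline intercepts: K1/α12 = 467/1.07 = 436 > K2 = 145; K2/α21 = 145/0.478 = 303 < K1 = 467.
Since the inequalities point opposite ways, species 1 can invade but species 2 cannot.

species 1 excludes species 2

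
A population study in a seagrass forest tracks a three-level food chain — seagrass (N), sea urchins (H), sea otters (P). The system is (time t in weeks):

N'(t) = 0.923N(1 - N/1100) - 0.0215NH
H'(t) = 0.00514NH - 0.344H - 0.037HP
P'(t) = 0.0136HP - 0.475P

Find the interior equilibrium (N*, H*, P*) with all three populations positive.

From dP/dt = 0: 0.0136H* = 0.475, so H* = 34.9.
From dN/dt = 0: 0.923(1 - N*/1100) = 0.0215·34.9, giving N* = 1100·(1 - 0.814) = 205.
From dH/dt = 0: 0.00514·205 - 0.344 = 0.037P*, so P* = 0.71/0.037 = 19.2.

N* ≈ 205, H* ≈ 34.9, P* ≈ 19.2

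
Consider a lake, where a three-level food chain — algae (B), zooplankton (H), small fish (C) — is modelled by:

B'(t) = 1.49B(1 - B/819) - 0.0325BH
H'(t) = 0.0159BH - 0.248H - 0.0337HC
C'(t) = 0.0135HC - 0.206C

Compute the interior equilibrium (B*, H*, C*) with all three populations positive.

B* ≈ 546, H* ≈ 15.3, C* ≈ 250

From dC/dt = 0: 0.0135H* = 0.206, so H* = 15.3.
From dB/dt = 0: 1.49(1 - B*/819) = 0.0325·15.3, giving B* = 819·(1 - 0.333) = 546.
From dH/dt = 0: 0.0159·546 - 0.248 = 0.0337C*, so C* = 8.44/0.0337 = 250.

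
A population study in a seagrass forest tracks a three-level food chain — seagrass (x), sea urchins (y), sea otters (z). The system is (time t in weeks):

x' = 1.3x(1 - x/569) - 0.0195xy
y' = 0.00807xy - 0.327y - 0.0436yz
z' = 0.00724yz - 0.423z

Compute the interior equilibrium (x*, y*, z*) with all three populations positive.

x* ≈ 70.3, y* ≈ 58.4, z* ≈ 5.52

From dz/dt = 0: 0.00724y* = 0.423, so y* = 58.4.
From dx/dt = 0: 1.3(1 - x*/569) = 0.0195·58.4, giving x* = 569·(1 - 0.876) = 70.3.
From dy/dt = 0: 0.00807·70.3 - 0.327 = 0.0436z*, so z* = 0.241/0.0436 = 5.52.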